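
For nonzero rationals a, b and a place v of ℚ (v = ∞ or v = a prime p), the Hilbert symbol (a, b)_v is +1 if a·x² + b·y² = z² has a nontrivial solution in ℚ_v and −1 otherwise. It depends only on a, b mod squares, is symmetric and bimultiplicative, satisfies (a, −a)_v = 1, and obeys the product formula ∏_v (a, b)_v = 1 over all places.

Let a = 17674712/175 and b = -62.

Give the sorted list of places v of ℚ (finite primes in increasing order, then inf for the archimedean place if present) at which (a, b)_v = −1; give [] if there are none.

[2, 19]

Mod squares: a ≡ 266, b ≡ -62. Check v ∈ {∞, 2, 5, 7, 11, 19, 31}.
v=11: a=11^2·(≡8), b=11^0·(≡4) mod 11; (8|11)=-1, (4|11)=+1; (−1)^{2·0·5}·(-1)^0·(+1)^2 = +1.
v=∞: 266 > 0 and -62 < 0  ⇒  (a,b)_∞ = +1.
v=7: a=7^-1·(≡5), b=7^0·(≡1) mod 7; (5|7)=-1, (1|7)=+1; (−1)^{-1·0·3}·(-1)^0·(+1)^-1 = +1.
v=19: a=19^1·(≡2), b=19^0·(≡14) mod 19; (2|19)=-1, (14|19)=-1; (−1)^{1·0·9}·(-1)^0·(-1)^1 = -1.
v=31: a=31^2·(≡2), b=31^1·(≡29) mod 31; (2|31)=+1, (29|31)=-1; (−1)^{2·1·15}·(+1)^1·(-1)^2 = +1.
v=5: a=5^-2·(≡1), b=5^0·(≡3) mod 5; (1|5)=+1, (3|5)=-1; (−1)^{-2·0·2}·(+1)^0·(-1)^-2 = +1.
v=2: v_2(a)=3, v_2(b)=1; units ≡ 5, 1 (mod 8); ε·ε+αω+βω = 0·0+3·0+1·1 ≡ 1  ⇒  (a,b)_2 = -1.
(266, -62 / ℚ) ramifies at {2, 19}: a division algebra.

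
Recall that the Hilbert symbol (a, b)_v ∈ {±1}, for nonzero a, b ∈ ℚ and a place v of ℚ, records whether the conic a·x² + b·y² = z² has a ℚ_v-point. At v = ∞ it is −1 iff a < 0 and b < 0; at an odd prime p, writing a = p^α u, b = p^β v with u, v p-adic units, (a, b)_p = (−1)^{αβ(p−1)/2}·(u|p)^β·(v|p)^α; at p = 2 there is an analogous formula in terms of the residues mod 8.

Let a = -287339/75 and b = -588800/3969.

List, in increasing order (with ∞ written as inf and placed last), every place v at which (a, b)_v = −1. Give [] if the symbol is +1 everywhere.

Mod squares: a ≡ -897, b ≡ -23. Check v ∈ {∞, 2, 3, 5, 7, 13, 23, 31}.
v=31: a=31^2·(≡8), b=31^0·(≡14) mod 31; (8|31)=+1, (14|31)=+1; (−1)^{2·0·15}·(+1)^0·(+1)^2 = +1.
v=3: a=3^-1·(≡1), b=3^-4·(≡1) mod 3; (1|3)=+1, (1|3)=+1; (−1)^{-1·-4·1}·(+1)^-4·(+1)^-1 = +1.
v=13: a=13^1·(≡1), b=13^0·(≡12) mod 13; (1|13)=+1, (12|13)=+1; (−1)^{1·0·6}·(+1)^0·(+1)^1 = +1.
v=7: a=7^0·(≡5), b=7^-2·(≡3) mod 7; (5|7)=-1, (3|7)=-1; (−1)^{0·-2·3}·(-1)^-2·(-1)^0 = +1.
v=∞: -897 < 0 and -23 < 0  ⇒  (a,b)_∞ = -1.
v=5: a=5^-2·(≡2), b=5^2·(≡2) mod 5; (2|5)=-1, (2|5)=-1; (−1)^{-2·2·2}·(-1)^2·(-1)^-2 = +1.
v=2: v_2(a)=0, v_2(b)=10; units ≡ 7, 1 (mod 8); ε·ε+αω+βω = 1·0+0·0+10·0 ≡ 0  ⇒  (a,b)_2 = +1.
v=23: a=23^1·(≡7), b=23^1·(≡7) mod 23; (7|23)=-1, (7|23)=-1; (−1)^{1·1·11}·(-1)^1·(-1)^1 = -1.
(-897, -23 / ℚ) ramifies at {23, ∞}: a division algebra.

[23, inf]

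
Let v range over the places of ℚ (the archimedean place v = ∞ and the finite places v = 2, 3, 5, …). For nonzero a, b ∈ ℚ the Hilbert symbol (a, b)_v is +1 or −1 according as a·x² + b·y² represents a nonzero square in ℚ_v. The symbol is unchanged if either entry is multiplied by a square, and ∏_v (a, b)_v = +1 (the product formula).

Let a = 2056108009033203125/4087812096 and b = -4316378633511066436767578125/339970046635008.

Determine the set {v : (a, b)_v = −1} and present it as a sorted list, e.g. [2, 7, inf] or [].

(a, b) ≡ (5, -15015) mod (ℚ^×)²; places V = {2, 3, 5, 7, 11, 13, 19, 37, 41, ∞}.
(a,b)_∞: sgn(5)=+, sgn(-15015)=−, so +1.
(a,b)_11: α=2, u≡1; β=3, v≡2 (mod 11); (1|11)=+1, (2|11)=-1; sign (−1)^0·+1^3·-1^2 = +1.
(a,b)_19: α=0, u≡17; β=2, v≡13 (mod 19); (17|19)=+1, (13|19)=-1; sign (−1)^0·+1^2·-1^0 = +1.
(a,b)_5: α=13, u≡1; β=23, v≡3 (mod 5); (1|5)=+1, (3|5)=-1; sign (−1)^0·+1^23·-1^13 = -1.
(a,b)_3: α=-6, u≡2; β=-11, v≡2 (mod 3); (2|3)=-1, (2|3)=-1; sign (−1)^0·-1^-11·-1^-6 = -1.
(a,b)_7: α=2, u≡6; β=3, v≡2 (mod 7); (6|7)=-1, (2|7)=+1; sign (−1)^0·-1^3·+1^2 = -1.
(a,b)_41: α=2, u≡39; β=0, v≡32 (mod 41); (39|41)=+1, (32|41)=+1; sign (−1)^0·+1^0·+1^2 = +1.
(a,b)_2: α=-12, β=-10; u≡5, v≡1 (mod 8); ε(u)ε(v)=0·0, αω(v)=-12·0, βω(u)=-10·1; sum ≡ 0  ⇒  +1.
(a,b)_37: α=-2, u≡24; β=-4, v≡1 (mod 37); (24|37)=-1, (1|37)=+1; sign (−1)^0·-1^-4·+1^-2 = +1.
(a,b)_13: α=2, u≡5; β=3, v≡8 (mod 13); (5|13)=-1, (8|13)=-1; sign (−1)^0·-1^3·-1^2 = -1.
(5, -15015 / ℚ) ramifies at {3, 5, 7, 13}: a division algebra.

[3, 5, 7, 13]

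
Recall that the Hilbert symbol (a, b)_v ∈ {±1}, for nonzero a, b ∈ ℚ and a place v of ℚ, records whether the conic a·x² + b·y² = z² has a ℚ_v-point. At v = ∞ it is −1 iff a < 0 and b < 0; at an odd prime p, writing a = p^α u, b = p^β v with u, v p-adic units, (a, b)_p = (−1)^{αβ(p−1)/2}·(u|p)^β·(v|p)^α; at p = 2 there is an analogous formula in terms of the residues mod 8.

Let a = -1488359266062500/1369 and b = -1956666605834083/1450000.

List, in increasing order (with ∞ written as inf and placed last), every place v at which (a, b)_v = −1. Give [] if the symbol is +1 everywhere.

Mod squares: a ≡ -487577, b ≡ -20506915. Check v ∈ {∞, 2, 5, 11, 13, 17, 23, 29, 37, 43}.
v=13: a=13^2·(≡10), b=13^1·(≡9) mod 13; (10|13)=+1, (9|13)=+1; (−1)^{2·1·6}·(+1)^1·(+1)^2 = +1.
v=23: a=23^1·(≡17), b=23^1·(≡16) mod 23; (17|23)=-1, (16|23)=+1; (−1)^{1·1·11}·(-1)^1·(+1)^1 = +1.
v=∞: -487577 < 0 and -20506915 < 0  ⇒  (a,b)_∞ = -1.
v=17: a=17^3·(≡15), b=17^4·(≡15) mod 17; (15|17)=+1, (15|17)=+1; (−1)^{3·4·8}·(+1)^4·(+1)^3 = +1.
v=5: a=5^6·(≡3), b=5^-5·(≡3) mod 5; (3|5)=-1, (3|5)=-1; (−1)^{6·-5·2}·(-1)^-5·(-1)^6 = -1.
v=2: v_2(a)=2, v_2(b)=-4; units ≡ 7, 5 (mod 8); ε·ε+αω+βω = 1·0+2·1+-4·0 ≡ 0  ⇒  (a,b)_2 = +1.
v=11: a=11^0·(≡3), b=11^3·(≡1) mod 11; (3|11)=+1, (1|11)=+1; (−1)^{0·3·5}·(+1)^3·(+1)^0 = +1.
v=43: a=43^1·(≡15), b=43^1·(≡32) mod 43; (15|43)=+1, (32|43)=-1; (−1)^{1·1·21}·(+1)^1·(-1)^1 = +1.
v=29: a=29^1·(≡5), b=29^-1·(≡16) mod 29; (5|29)=+1, (16|29)=+1; (−1)^{1·-1·14}·(+1)^-1·(+1)^1 = +1.
v=37: a=37^-2·(≡26), b=37^2·(≡15) mod 37; (26|37)=+1, (15|37)=-1; (−1)^{-2·2·18}·(+1)^2·(-1)^-2 = +1.
(-487577, -20506915 / ℚ) ramifies at {5, ∞}: a division algebra.

[5, inf]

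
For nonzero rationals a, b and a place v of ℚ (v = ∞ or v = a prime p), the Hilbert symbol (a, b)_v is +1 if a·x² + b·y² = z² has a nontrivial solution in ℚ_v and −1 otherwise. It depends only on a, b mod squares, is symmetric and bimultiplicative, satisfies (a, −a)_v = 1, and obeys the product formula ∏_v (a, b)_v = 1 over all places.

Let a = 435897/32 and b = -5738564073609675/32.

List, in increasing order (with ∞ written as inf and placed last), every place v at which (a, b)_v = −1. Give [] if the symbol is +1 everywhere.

Mod squares: a ≡ 96866, b ≡ -8806. Check v ∈ {∞, 2, 3, 5, 7, 11, 17, 37}.
v=∞: 96866 > 0 and -8806 < 0  ⇒  (a,b)_∞ = +1.
v=2: v_2(a)=-5, v_2(b)=-5; units ≡ 1, 5 (mod 8); ε·ε+αω+βω = 0·0+-5·1+-5·0 ≡ 1  ⇒  (a,b)_2 = -1.
v=7: a=7^1·(≡5), b=7^1·(≡1) mod 7; (5|7)=-1, (1|7)=+1; (−1)^{1·1·3}·(-1)^1·(+1)^1 = +1.
v=3: a=3^2·(≡2), b=3^2·(≡2) mod 3; (2|3)=-1, (2|3)=-1; (−1)^{2·2·1}·(-1)^2·(-1)^2 = +1.
v=5: a=5^0·(≡1), b=5^2·(≡4) mod 5; (1|5)=+1, (4|5)=+1; (−1)^{0·2·2}·(+1)^2·(+1)^0 = +1.
v=17: a=17^1·(≡6), b=17^3·(≡16) mod 17; (6|17)=-1, (16|17)=+1; (−1)^{1·3·8}·(-1)^3·(+1)^1 = -1.
v=11: a=11^1·(≡6), b=11^4·(≡5) mod 11; (6|11)=-1, (5|11)=+1; (−1)^{1·4·5}·(-1)^4·(+1)^1 = +1.
v=37: a=37^1·(≡34), b=37^3·(≡7) mod 37; (34|37)=+1, (7|37)=+1; (−1)^{1·3·18}·(+1)^3·(+1)^1 = +1.
|Ram(96866, -8806)| = 2, even; anisotropic at {2, 17}.

[2, 17]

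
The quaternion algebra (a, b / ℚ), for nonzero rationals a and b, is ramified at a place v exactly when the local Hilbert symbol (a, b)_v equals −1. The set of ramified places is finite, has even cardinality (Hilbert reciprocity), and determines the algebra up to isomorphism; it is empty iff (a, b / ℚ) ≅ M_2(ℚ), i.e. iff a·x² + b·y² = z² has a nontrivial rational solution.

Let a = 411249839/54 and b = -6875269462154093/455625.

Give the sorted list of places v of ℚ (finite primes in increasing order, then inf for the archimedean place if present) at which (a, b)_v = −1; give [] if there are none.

(a, b) ≡ (714, -77) mod (ℚ^×)²; places V = {2, 3, 5, 7, 11, 13, 17, 23, ∞}.
(a,b)_3: α=-3, u≡1; β=-6, v≡1 (mod 3); (1|3)=+1, (1|3)=+1; sign (−1)^0·+1^-6·+1^-3 = +1.
(a,b)_2: α=-1, β=0; u≡5, v≡3 (mod 8); ε(u)ε(v)=0·1, αω(v)=-1·1, βω(u)=0·1; sum ≡ 1  ⇒  -1.
(a,b)_13: α=4, u≡4; β=6, v≡4 (mod 13); (4|13)=+1, (4|13)=+1; sign (−1)^0·+1^6·+1^4 = +1.
(a,b)_17: α=1, u≡16; β=2, v≡13 (mod 17); (16|17)=+1, (13|17)=+1; sign (−1)^0·+1^2·+1^1 = +1.
(a,b)_23: α=0, u≡8; β=2, v≡22 (mod 23); (8|23)=+1, (22|23)=-1; sign (−1)^0·+1^2·-1^0 = +1.
(a,b)_11: α=2, u≡10; β=3, v≡4 (mod 11); (10|11)=-1, (4|11)=+1; sign (−1)^0·-1^3·+1^2 = -1.
(a,b)_∞: sgn(714)=+, sgn(-77)=−, so +1.
(a,b)_5: α=0, u≡1; β=-4, v≡3 (mod 5); (1|5)=+1, (3|5)=-1; sign (−1)^0·+1^-4·-1^0 = +1.
(a,b)_7: α=1, u≡4; β=1, v≡3 (mod 7); (4|7)=+1, (3|7)=-1; sign (−1)^1·+1^1·-1^1 = +1.
Ram(714, -77) = {2, 11}; no ℚ_2-point on the conic.

[2, 11]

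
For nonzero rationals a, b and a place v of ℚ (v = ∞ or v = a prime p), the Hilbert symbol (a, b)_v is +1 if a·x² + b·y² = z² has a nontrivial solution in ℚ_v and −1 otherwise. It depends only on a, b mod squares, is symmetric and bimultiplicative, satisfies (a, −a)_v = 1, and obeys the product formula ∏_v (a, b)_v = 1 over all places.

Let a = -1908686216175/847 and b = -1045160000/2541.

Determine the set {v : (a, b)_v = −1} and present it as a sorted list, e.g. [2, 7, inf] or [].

[2, 3, 7, inf]

(a, b) ≡ (-658329, -548709) mod (ℚ^×)²; places V = {2, 3, 5, 7, 11, 17, 23, 29, 47, 53, ∞}.
(a,b)_29: α=1, u≡6; β=1, v≡28 (mod 29); (6|29)=+1, (28|29)=+1; sign (−1)^0·+1^1·+1^1 = +1.
(a,b)_11: α=-2, u≡6; β=-2, v≡5 (mod 11); (6|11)=-1, (5|11)=+1; sign (−1)^0·-1^-2·+1^-2 = +1.
(a,b)_47: α=1, u≡40; β=0, v≡3 (mod 47); (40|47)=-1, (3|47)=+1; sign (−1)^0·-1^0·+1^1 = +1.
(a,b)_17: α=2, u≡15; β=1, v≡3 (mod 17); (15|17)=+1, (3|17)=-1; sign (−1)^0·+1^1·-1^2 = +1.
(a,b)_2: α=0, β=6; u≡7, v≡3 (mod 8); ε(u)ε(v)=1·1, αω(v)=0·1, βω(u)=6·0; sum ≡ 1  ⇒  -1.
(a,b)_5: α=2, u≡4; β=4, v≡4 (mod 5); (4|5)=+1, (4|5)=+1; sign (−1)^0·+1^4·+1^2 = +1.
(a,b)_7: α=-1, u≡5; β=-1, v≡3 (mod 7); (5|7)=-1, (3|7)=-1; sign (−1)^1·-1^-1·-1^-1 = -1.
(a,b)_3: α=1, u≡1; β=-1, v≡1 (mod 3); (1|3)=+1, (1|3)=+1; sign (−1)^1·+1^-1·+1^1 = -1.
(a,b)_∞: sgn(-658329)=−, sgn(-548709)=−, so -1.
(a,b)_53: α=2, u≡1; β=1, v≡26 (mod 53); (1|53)=+1, (26|53)=-1; sign (−1)^0·+1^1·-1^2 = +1.
(a,b)_23: α=1, u≡6; β=0, v≡6 (mod 23); (6|23)=+1, (6|23)=+1; sign (−1)^0·+1^0·+1^1 = +1.
Ram(-658329, -548709) = {2, 3, 7, ∞}; no ℚ_2-point on the conic.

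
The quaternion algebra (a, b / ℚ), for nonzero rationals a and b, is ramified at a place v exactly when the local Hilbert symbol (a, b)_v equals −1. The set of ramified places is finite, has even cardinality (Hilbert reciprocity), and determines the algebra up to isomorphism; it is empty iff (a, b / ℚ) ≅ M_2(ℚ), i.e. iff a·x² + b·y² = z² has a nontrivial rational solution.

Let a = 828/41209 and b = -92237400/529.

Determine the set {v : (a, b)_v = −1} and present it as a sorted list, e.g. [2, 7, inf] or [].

(a, b) ≡ (23, -102486) mod (ℚ^×)²; places V = {2, 3, 5, 7, 19, 23, 29, 31, ∞}.
(a,b)_3: α=2, u≡2; β=3, v≡2 (mod 3); (2|3)=-1, (2|3)=-1; sign (−1)^0·-1^3·-1^2 = -1.
(a,b)_23: α=1, u≡8; β=-2, v≡6 (mod 23); (8|23)=+1, (6|23)=+1; sign (−1)^0·+1^-2·+1^1 = +1.
(a,b)_2: α=2, β=3; u≡7, v≡5 (mod 8); ε(u)ε(v)=1·0, αω(v)=2·1, βω(u)=3·0; sum ≡ 0  ⇒  +1.
(a,b)_19: α=0, u≡4; β=1, v≡8 (mod 19); (4|19)=+1, (8|19)=-1; sign (−1)^0·+1^1·-1^0 = +1.
(a,b)_29: α=-2, u≡24; β=1, v≡13 (mod 29); (24|29)=+1, (13|29)=+1; sign (−1)^0·+1^1·+1^-2 = +1.
(a,b)_7: α=-2, u≡2; β=0, v≡1 (mod 7); (2|7)=+1, (1|7)=+1; sign (−1)^0·+1^0·+1^-2 = +1.
(a,b)_31: α=0, u≡27; β=1, v≡21 (mod 31); (27|31)=-1, (21|31)=-1; sign (−1)^0·-1^1·-1^0 = -1.
(a,b)_∞: sgn(23)=+, sgn(-102486)=−, so +1.
(a,b)_5: α=0, u≡2; β=2, v≡1 (mod 5); (2|5)=-1, (1|5)=+1; sign (−1)^0·-1^2·+1^0 = +1.
(23, -102486 / ℚ) ramifies at {3, 31}: a division algebra.

[3, 31]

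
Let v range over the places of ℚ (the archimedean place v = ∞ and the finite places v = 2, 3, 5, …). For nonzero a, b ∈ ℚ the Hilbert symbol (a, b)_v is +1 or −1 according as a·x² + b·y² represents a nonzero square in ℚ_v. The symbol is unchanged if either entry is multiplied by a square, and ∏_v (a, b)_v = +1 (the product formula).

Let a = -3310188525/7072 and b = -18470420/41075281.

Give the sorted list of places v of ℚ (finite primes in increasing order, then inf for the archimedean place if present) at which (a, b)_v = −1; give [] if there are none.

Mod squares: a ≡ -9282, b ≡ -5. Check v ∈ {∞, 2, 3, 5, 7, 13, 17, 29, 31}.
v=7: a=7^1·(≡4), b=7^0·(≡2) mod 7; (4|7)=+1, (2|7)=+1; (−1)^{1·0·3}·(+1)^0·(+1)^1 = +1.
v=13: a=13^-1·(≡10), b=13^-2·(≡6) mod 13; (10|13)=+1, (6|13)=-1; (−1)^{-1·-2·6}·(+1)^-2·(-1)^-1 = -1.
v=∞: -9282 < 0 and -5 < 0  ⇒  (a,b)_∞ = -1.
v=17: a=17^-1·(≡2), b=17^-2·(≡7) mod 17; (2|17)=+1, (7|17)=-1; (−1)^{-1·-2·8}·(+1)^-2·(-1)^-1 = -1.
v=31: a=31^2·(≡10), b=31^4·(≡21) mod 31; (10|31)=+1, (21|31)=-1; (−1)^{2·4·15}·(+1)^4·(-1)^2 = +1.
v=29: a=29^0·(≡21), b=29^-2·(≡23) mod 29; (21|29)=-1, (23|29)=+1; (−1)^{0·-2·14}·(-1)^-2·(+1)^0 = +1.
v=3: a=3^9·(≡2), b=3^0·(≡1) mod 3; (2|3)=-1, (1|3)=+1; (−1)^{9·0·1}·(-1)^0·(+1)^9 = +1.
v=5: a=5^2·(≡2), b=5^1·(≡1) mod 5; (2|5)=-1, (1|5)=+1; (−1)^{2·1·2}·(-1)^1·(+1)^2 = -1.
v=2: v_2(a)=-5, v_2(b)=2; units ≡ 7, 3 (mod 8); ε·ε+αω+βω = 1·1+-5·1+2·0 ≡ 0  ⇒  (a,b)_2 = +1.
(-9282, -5 / ℚ) ramifies at {5, 13, 17, ∞}: a division algebra.

[5, 13, 17, inf]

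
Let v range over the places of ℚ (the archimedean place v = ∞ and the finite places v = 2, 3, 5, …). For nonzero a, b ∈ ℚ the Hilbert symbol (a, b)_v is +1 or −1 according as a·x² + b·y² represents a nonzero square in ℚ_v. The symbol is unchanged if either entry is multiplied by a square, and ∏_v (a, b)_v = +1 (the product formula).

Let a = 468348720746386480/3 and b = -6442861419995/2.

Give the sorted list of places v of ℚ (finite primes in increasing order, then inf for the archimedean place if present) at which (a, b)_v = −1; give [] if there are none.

Mod squares: a ≡ 1785, b ≡ -24310. Check v ∈ {∞, 2, 3, 5, 7, 11, 13, 17, 23}.
v=∞: 1785 > 0 and -24310 < 0  ⇒  (a,b)_∞ = +1.
v=3: a=3^-1·(≡1), b=3^0·(≡2) mod 3; (1|3)=+1, (2|3)=-1; (−1)^{-1·0·1}·(+1)^0·(-1)^-1 = -1.
v=2: v_2(a)=4, v_2(b)=-1; units ≡ 1, 5 (mod 8); ε·ε+αω+βω = 0·0+4·1+-1·0 ≡ 0  ⇒  (a,b)_2 = +1.
v=17: a=17^1·(≡5), b=17^1·(≡13) mod 17; (5|17)=-1, (13|17)=+1; (−1)^{1·1·8}·(-1)^1·(+1)^1 = -1.
v=13: a=13^4·(≡9), b=13^3·(≡11) mod 13; (9|13)=+1, (11|13)=-1; (−1)^{4·3·6}·(+1)^3·(-1)^4 = +1.
v=23: a=23^0·(≡20), b=23^2·(≡13) mod 23; (20|23)=-1, (13|23)=+1; (−1)^{0·2·11}·(-1)^2·(+1)^0 = +1.
v=5: a=5^1·(≡2), b=5^1·(≡3) mod 5; (2|5)=-1, (3|5)=-1; (−1)^{1·1·2}·(-1)^1·(-1)^1 = +1.
v=11: a=11^4·(≡4), b=11^3·(≡5) mod 11; (4|11)=+1, (5|11)=+1; (−1)^{4·3·5}·(+1)^3·(+1)^4 = +1.
v=7: a=7^7·(≡5), b=7^2·(≡2) mod 7; (5|7)=-1, (2|7)=+1; (−1)^{7·2·3}·(-1)^2·(+1)^7 = +1.
(1785, -24310 / ℚ) ramifies at {3, 17}: a division algebra.

[3, 17]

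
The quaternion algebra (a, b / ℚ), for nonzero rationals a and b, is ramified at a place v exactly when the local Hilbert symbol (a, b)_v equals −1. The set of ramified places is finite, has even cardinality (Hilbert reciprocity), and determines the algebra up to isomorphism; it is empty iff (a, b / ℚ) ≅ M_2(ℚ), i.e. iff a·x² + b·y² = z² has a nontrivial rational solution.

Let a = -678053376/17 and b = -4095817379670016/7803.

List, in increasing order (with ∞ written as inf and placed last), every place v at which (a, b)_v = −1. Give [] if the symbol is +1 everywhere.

[2, 7, 11, 13, 17, inf]

Mod squares: a ≡ -102102, b ≡ -462. Check v ∈ {∞, 2, 3, 7, 11, 13, 17, 23}.
v=3: a=3^3·(≡1), b=3^-3·(≡2) mod 3; (1|3)=+1, (2|3)=-1; (−1)^{3·-3·1}·(+1)^-3·(-1)^3 = +1.
v=2: v_2(a)=9, v_2(b)=11; units ≡ 5, 1 (mod 8); ε·ε+αω+βω = 0·0+9·0+11·1 ≡ 1  ⇒  (a,b)_2 = -1.
v=13: a=13^1·(≡6), b=13^2·(≡2) mod 13; (6|13)=-1, (2|13)=-1; (−1)^{1·2·6}·(-1)^2·(-1)^1 = -1.
v=11: a=11^1·(≡2), b=11^3·(≡2) mod 11; (2|11)=-1, (2|11)=-1; (−1)^{1·3·5}·(-1)^3·(-1)^1 = -1.
v=∞: -102102 < 0 and -462 < 0  ⇒  (a,b)_∞ = -1.
v=17: a=17^-1·(≡5), b=17^-2·(≡3) mod 17; (5|17)=-1, (3|17)=-1; (−1)^{-1·-2·8}·(-1)^-2·(-1)^-1 = -1.
v=23: a=23^0·(≡6), b=23^2·(≡22) mod 23; (6|23)=+1, (22|23)=-1; (−1)^{0·2·11}·(+1)^2·(-1)^0 = +1.
v=7: a=7^3·(≡1), b=7^5·(≡1) mod 7; (1|7)=+1, (1|7)=+1; (−1)^{3·5·3}·(+1)^5·(+1)^3 = -1.
Ram(-102102, -462) = {2, 7, 11, 13, 17, ∞}; no ℚ_2-point on the conic.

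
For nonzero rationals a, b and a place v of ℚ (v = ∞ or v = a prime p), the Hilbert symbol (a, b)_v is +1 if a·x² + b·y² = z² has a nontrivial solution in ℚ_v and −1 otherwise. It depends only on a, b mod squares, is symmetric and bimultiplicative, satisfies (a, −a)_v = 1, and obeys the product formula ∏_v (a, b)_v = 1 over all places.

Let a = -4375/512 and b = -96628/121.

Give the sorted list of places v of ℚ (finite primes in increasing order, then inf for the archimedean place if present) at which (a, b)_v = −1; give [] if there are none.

[2, 17, 29, inf]

Mod squares: a ≡ -14, b ≡ -493. Check v ∈ {∞, 2, 5, 7, 11, 17, 29}.
v=∞: -14 < 0 and -493 < 0  ⇒  (a,b)_∞ = -1.
v=29: a=29^0·(≡17), b=29^1·(≡18) mod 29; (17|29)=-1, (18|29)=-1; (−1)^{0·1·14}·(-1)^1·(-1)^0 = -1.
v=5: a=5^4·(≡4), b=5^0·(≡2) mod 5; (4|5)=+1, (2|5)=-1; (−1)^{4·0·2}·(+1)^0·(-1)^4 = +1.
v=2: v_2(a)=-9, v_2(b)=2; units ≡ 1, 3 (mod 8); ε·ε+αω+βω = 0·1+-9·1+2·0 ≡ 1  ⇒  (a,b)_2 = -1.
v=11: a=11^0·(≡6), b=11^-2·(≡7) mod 11; (6|11)=-1, (7|11)=-1; (−1)^{0·-2·5}·(-1)^-2·(-1)^0 = +1.
v=17: a=17^0·(≡14), b=17^1·(≡14) mod 17; (14|17)=-1, (14|17)=-1; (−1)^{0·1·8}·(-1)^1·(-1)^0 = -1.
v=7: a=7^1·(≡5), b=7^2·(≡1) mod 7; (5|7)=-1, (1|7)=+1; (−1)^{1·2·3}·(-1)^2·(+1)^1 = +1.
Ram(-14, -493) = {2, 17, 29, ∞}; no ℚ_2-point on the conic.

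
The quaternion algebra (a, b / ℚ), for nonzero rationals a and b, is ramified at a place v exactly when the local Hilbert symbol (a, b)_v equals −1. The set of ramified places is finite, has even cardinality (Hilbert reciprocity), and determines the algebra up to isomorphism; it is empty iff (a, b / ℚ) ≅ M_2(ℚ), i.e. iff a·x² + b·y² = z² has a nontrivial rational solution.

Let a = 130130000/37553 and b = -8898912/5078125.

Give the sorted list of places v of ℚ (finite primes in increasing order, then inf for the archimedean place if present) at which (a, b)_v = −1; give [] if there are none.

[2, 17]

Mod squares: a ≡ 1309, b ≡ -286. Check v ∈ {∞, 2, 3, 5, 7, 11, 13, 17, 47, 53}.
v=5: a=5^4·(≡1), b=5^-8·(≡1) mod 5; (1|5)=+1, (1|5)=+1; (−1)^{4·-8·2}·(+1)^-8·(+1)^4 = +1.
v=53: a=53^0·(≡11), b=53^2·(≡18) mod 53; (11|53)=+1, (18|53)=-1; (−1)^{0·2·26}·(+1)^2·(-1)^0 = +1.
v=11: a=11^1·(≡5), b=11^1·(≡10) mod 11; (5|11)=+1, (10|11)=-1; (−1)^{1·1·5}·(+1)^1·(-1)^1 = +1.
v=13: a=13^2·(≡4), b=13^-1·(≡4) mod 13; (4|13)=+1, (4|13)=+1; (−1)^{2·-1·6}·(+1)^-1·(+1)^2 = +1.
v=∞: 1309 > 0 and -286 < 0  ⇒  (a,b)_∞ = +1.
v=7: a=7^1·(≡6), b=7^0·(≡2) mod 7; (6|7)=-1, (2|7)=+1; (−1)^{1·0·3}·(-1)^0·(+1)^1 = +1.
v=2: v_2(a)=4, v_2(b)=5; units ≡ 5, 1 (mod 8); ε·ε+αω+βω = 0·0+4·0+5·1 ≡ 1  ⇒  (a,b)_2 = -1.
v=47: a=47^-2·(≡26), b=47^0·(≡35) mod 47; (26|47)=-1, (35|47)=-1; (−1)^{-2·0·23}·(-1)^0·(-1)^-2 = +1.
v=17: a=17^-1·(≡2), b=17^0·(≡11) mod 17; (2|17)=+1, (11|17)=-1; (−1)^{-1·0·8}·(+1)^0·(-1)^-1 = -1.
v=3: a=3^0·(≡1), b=3^2·(≡2) mod 3; (1|3)=+1, (2|3)=-1; (−1)^{0·2·1}·(+1)^2·(-1)^0 = +1.
(1309, -286 / ℚ) ramifies at {2, 17}: a division algebra.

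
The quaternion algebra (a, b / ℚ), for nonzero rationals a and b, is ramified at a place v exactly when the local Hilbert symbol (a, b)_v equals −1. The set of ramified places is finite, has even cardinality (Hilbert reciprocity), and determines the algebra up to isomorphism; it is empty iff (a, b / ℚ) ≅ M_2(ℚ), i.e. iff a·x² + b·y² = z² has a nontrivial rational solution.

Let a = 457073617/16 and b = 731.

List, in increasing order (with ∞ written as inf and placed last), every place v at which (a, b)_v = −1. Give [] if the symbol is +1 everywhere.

[17, 41]

(a, b) ≡ (9328033, 731) mod (ℚ^×)²; places V = {2, 7, 11, 13, 17, 37, 41, 43, ∞}.
(a,b)_13: α=1, u≡7; β=0, v≡3 (mod 13); (7|13)=-1, (3|13)=+1; sign (−1)^0·-1^0·+1^1 = +1.
(a,b)_11: α=1, u≡2; β=0, v≡5 (mod 11); (2|11)=-1, (5|11)=+1; sign (−1)^0·-1^0·+1^1 = +1.
(a,b)_7: α=2, u≡4; β=0, v≡3 (mod 7); (4|7)=+1, (3|7)=-1; sign (−1)^0·+1^0·-1^2 = +1.
(a,b)_41: α=1, u≡2; β=0, v≡34 (mod 41); (2|41)=+1, (34|41)=-1; sign (−1)^0·+1^0·-1^1 = -1.
(a,b)_43: α=1, u≡20; β=1, v≡17 (mod 43); (20|43)=-1, (17|43)=+1; sign (−1)^1·-1^1·+1^1 = +1.
(a,b)_2: α=-4, β=0; u≡1, v≡3 (mod 8); ε(u)ε(v)=0·1, αω(v)=-4·1, βω(u)=0·0; sum ≡ 0  ⇒  +1.
(a,b)_∞: sgn(9328033)=+, sgn(731)=+, so +1.
(a,b)_37: α=1, u≡21; β=0, v≡28 (mod 37); (21|37)=+1, (28|37)=+1; sign (−1)^0·+1^0·+1^1 = +1.
(a,b)_17: α=0, u≡11; β=1, v≡9 (mod 17); (11|17)=-1, (9|17)=+1; sign (−1)^0·-1^1·+1^0 = -1.
(9328033, 731 / ℚ) ramifies at {17, 41}: a division algebra.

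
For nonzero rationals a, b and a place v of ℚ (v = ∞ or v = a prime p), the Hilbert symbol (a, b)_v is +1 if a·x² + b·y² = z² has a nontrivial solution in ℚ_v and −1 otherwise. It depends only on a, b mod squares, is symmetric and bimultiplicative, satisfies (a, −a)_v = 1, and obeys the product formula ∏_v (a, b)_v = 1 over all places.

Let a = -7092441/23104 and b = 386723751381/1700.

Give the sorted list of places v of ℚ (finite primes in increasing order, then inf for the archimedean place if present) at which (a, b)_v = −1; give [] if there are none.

Mod squares: a ≡ -1081, b ≡ 2397. Check v ∈ {∞, 2, 3, 5, 11, 17, 19, 23, 47}.
v=19: a=19^-2·(≡18), b=19^0·(≡14) mod 19; (18|19)=-1, (14|19)=-1; (−1)^{-2·0·9}·(-1)^0·(-1)^-2 = +1.
v=∞: -1081 < 0 and 2397 > 0  ⇒  (a,b)_∞ = +1.
v=3: a=3^8·(≡2), b=3^5·(≡1) mod 3; (2|3)=-1, (1|3)=+1; (−1)^{8·5·1}·(-1)^5·(+1)^8 = -1.
v=11: a=11^0·(≡10), b=11^2·(≡6) mod 11; (10|11)=-1, (6|11)=-1; (−1)^{0·2·5}·(-1)^2·(-1)^0 = +1.
v=5: a=5^0·(≡1), b=5^-2·(≡2) mod 5; (1|5)=+1, (2|5)=-1; (−1)^{0·-2·2}·(+1)^-2·(-1)^0 = +1.
v=2: v_2(a)=-6, v_2(b)=-2; units ≡ 7, 5 (mod 8); ε·ε+αω+βω = 1·0+-6·1+-2·0 ≡ 0  ⇒  (a,b)_2 = +1.
v=47: a=47^1·(≡4), b=47^1·(≡34) mod 47; (4|47)=+1, (34|47)=+1; (−1)^{1·1·23}·(+1)^1·(+1)^1 = -1.
v=17: a=17^0·(≡10), b=17^-1·(≡12) mod 17; (10|17)=-1, (12|17)=-1; (−1)^{0·-1·8}·(-1)^-1·(-1)^0 = -1.
v=23: a=23^1·(≡11), b=23^4·(≡7) mod 23; (11|23)=-1, (7|23)=-1; (−1)^{1·4·11}·(-1)^4·(-1)^1 = -1.
(-1081, 2397 / ℚ) ramifies at {3, 17, 23, 47}: a division algebra.

[3, 17, 23, 47]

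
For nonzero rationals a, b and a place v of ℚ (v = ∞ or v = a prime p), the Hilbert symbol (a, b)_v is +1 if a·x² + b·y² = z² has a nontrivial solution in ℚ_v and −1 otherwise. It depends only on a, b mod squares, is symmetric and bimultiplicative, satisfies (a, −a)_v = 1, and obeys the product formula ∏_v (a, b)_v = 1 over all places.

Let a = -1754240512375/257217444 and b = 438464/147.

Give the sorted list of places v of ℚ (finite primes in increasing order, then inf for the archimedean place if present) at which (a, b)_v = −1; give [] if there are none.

[3, 5, 23, 31]

(a, b) ≡ (-1495, 20553) mod (ℚ^×)²; places V = {2, 3, 5, 7, 11, 13, 17, 23, 31, ∞}.
(a,b)_5: α=3, u≡4; β=0, v≡2 (mod 5); (4|5)=+1, (2|5)=-1; sign (−1)^0·+1^0·-1^3 = -1.
(a,b)_3: α=-12, u≡2; β=-1, v≡2 (mod 3); (2|3)=-1, (2|3)=-1; sign (−1)^0·-1^-1·-1^-12 = -1.
(a,b)_2: α=-2, β=6; u≡1, v≡1 (mod 8); ε(u)ε(v)=0·0, αω(v)=-2·0, βω(u)=6·0; sum ≡ 0  ⇒  +1.
(a,b)_13: α=3, u≡2; β=1, v≡8 (mod 13); (2|13)=-1, (8|13)=-1; sign (−1)^0·-1^1·-1^3 = +1.
(a,b)_17: α=2, u≡2; β=1, v≡8 (mod 17); (2|17)=+1, (8|17)=+1; sign (−1)^0·+1^1·+1^2 = +1.
(a,b)_23: α=1, u≡1; β=0, v≡17 (mod 23); (1|23)=+1, (17|23)=-1; sign (−1)^0·+1^0·-1^1 = -1.
(a,b)_7: α=0, u≡6; β=-2, v≡4 (mod 7); (6|7)=-1, (4|7)=+1; sign (−1)^0·-1^-2·+1^0 = +1.
(a,b)_31: α=2, u≡24; β=1, v≡30 (mod 31); (24|31)=-1, (30|31)=-1; sign (−1)^0·-1^1·-1^2 = -1.
(a,b)_11: α=-2, u≡4; β=0, v≡1 (mod 11); (4|11)=+1, (1|11)=+1; sign (−1)^0·+1^0·+1^-2 = +1.
(a,b)_∞: sgn(-1495)=−, sgn(20553)=+, so +1.
(-1495, 20553 / ℚ) ramifies at {3, 5, 23, 31}: a division algebra.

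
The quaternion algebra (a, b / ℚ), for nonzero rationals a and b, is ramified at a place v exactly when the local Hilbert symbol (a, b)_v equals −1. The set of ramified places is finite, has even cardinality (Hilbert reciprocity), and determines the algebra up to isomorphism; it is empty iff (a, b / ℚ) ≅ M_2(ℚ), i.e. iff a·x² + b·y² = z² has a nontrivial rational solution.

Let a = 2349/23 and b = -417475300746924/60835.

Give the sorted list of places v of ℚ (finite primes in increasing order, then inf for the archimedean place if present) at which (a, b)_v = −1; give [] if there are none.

[2, 5]

(a, b) ≡ (667, -5865) mod (ℚ^×)²; places V = {2, 3, 5, 7, 17, 23, 29, ∞}.
(a,b)_7: α=0, u≡2; β=2, v≡2 (mod 7); (2|7)=+1, (2|7)=+1; sign (−1)^0·+1^2·+1^0 = +1.
(a,b)_23: α=-1, u≡3; β=-3, v≡14 (mod 23); (3|23)=+1, (14|23)=-1; sign (−1)^1·+1^-3·-1^-1 = +1.
(a,b)_29: α=1, u≡1; β=4, v≡6 (mod 29); (1|29)=+1, (6|29)=+1; sign (−1)^0·+1^4·+1^1 = +1.
(a,b)_∞: sgn(667)=+, sgn(-5865)=−, so +1.
(a,b)_17: α=0, u≡9; β=1, v≡11 (mod 17); (9|17)=+1, (11|17)=-1; sign (−1)^0·+1^1·-1^0 = +1.
(a,b)_2: α=0, β=2; u≡3, v≡7 (mod 8); ε(u)ε(v)=1·1, αω(v)=0·0, βω(u)=2·1; sum ≡ 1  ⇒  -1.
(a,b)_5: α=0, u≡3; β=-1, v≡3 (mod 5); (3|5)=-1, (3|5)=-1; sign (−1)^0·-1^-1·-1^0 = -1.
(a,b)_3: α=4, u≡1; β=11, v≡1 (mod 3); (1|3)=+1, (1|3)=+1; sign (−1)^0·+1^11·+1^4 = +1.
(667, -5865 / ℚ) ramifies at {2, 5}: a division algebra.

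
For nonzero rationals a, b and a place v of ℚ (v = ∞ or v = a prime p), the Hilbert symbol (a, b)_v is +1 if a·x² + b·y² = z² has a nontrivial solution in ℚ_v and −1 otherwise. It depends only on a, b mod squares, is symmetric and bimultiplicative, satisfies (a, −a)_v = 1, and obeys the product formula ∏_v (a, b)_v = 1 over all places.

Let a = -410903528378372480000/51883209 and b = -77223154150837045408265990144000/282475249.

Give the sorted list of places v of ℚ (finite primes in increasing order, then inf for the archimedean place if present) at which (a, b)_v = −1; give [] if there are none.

[5, 41, 43, inf]

(a, b) ≡ (-1247, -652310) mod (ℚ^×)²; places V = {2, 3, 5, 7, 11, 19, 29, 37, 41, 43, ∞}.
(a,b)_∞: sgn(-1247)=−, sgn(-652310)=−, so -1.
(a,b)_11: α=2, u≡2; β=2, v≡4 (mod 11); (2|11)=-1, (4|11)=+1; sign (−1)^0·-1^2·+1^2 = +1.
(a,b)_7: α=-8, u≡5; β=-10, v≡6 (mod 7); (5|7)=-1, (6|7)=-1; sign (−1)^0·-1^-10·-1^-8 = +1.
(a,b)_37: α=2, u≡30; β=3, v≡5 (mod 37); (30|37)=+1, (5|37)=-1; sign (−1)^0·+1^3·-1^2 = +1.
(a,b)_41: α=2, u≡35; β=3, v≡9 (mod 41); (35|41)=-1, (9|41)=+1; sign (−1)^0·-1^3·+1^2 = -1.
(a,b)_43: α=3, u≡15; β=5, v≡31 (mod 43); (15|43)=+1, (31|43)=+1; sign (−1)^1·+1^5·+1^3 = -1.
(a,b)_2: α=10, β=15; u≡1, v≡5 (mod 8); ε(u)ε(v)=0·0, αω(v)=10·1, βω(u)=15·0; sum ≡ 0  ⇒  +1.
(a,b)_3: α=-2, u≡1; β=0, v≡1 (mod 3); (1|3)=+1, (1|3)=+1; sign (−1)^0·+1^0·+1^-2 = +1.
(a,b)_19: α=0, u≡5; β=2, v≡1 (mod 19); (5|19)=+1, (1|19)=+1; sign (−1)^0·+1^2·+1^0 = +1.
(a,b)_29: α=1, u≡8; β=2, v≡22 (mod 29); (8|29)=-1, (22|29)=+1; sign (−1)^0·-1^2·+1^1 = +1.
(a,b)_5: α=4, u≡3; β=3, v≡2 (mod 5); (3|5)=-1, (2|5)=-1; sign (−1)^0·-1^3·-1^4 = -1.
Ram(-1247, -652310) = {5, 41, 43, ∞}; no ℚ_5-point on the conic.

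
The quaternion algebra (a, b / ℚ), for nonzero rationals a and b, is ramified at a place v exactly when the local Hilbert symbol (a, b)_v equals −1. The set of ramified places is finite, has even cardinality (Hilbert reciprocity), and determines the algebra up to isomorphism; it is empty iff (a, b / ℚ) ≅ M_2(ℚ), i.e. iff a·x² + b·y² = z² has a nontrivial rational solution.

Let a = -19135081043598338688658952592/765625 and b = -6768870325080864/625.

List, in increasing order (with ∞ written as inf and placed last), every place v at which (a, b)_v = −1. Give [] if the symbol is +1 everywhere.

[2, 3, 13, 41, 53, inf]

Mod squares: a ≡ -11713, b ≡ -150306. Check v ∈ {∞, 2, 3, 5, 7, 11, 13, 17, 41, 47, 53}.
v=2: v_2(a)=4, v_2(b)=5; units ≡ 7, 7 (mod 8); ε·ε+αω+βω = 1·1+4·0+5·0 ≡ 1  ⇒  (a,b)_2 = -1.
v=3: a=3^4·(≡2), b=3^1·(≡1) mod 3; (2|3)=-1, (1|3)=+1; (−1)^{4·1·1}·(-1)^1·(+1)^4 = -1.
v=5: a=5^-6·(≡2), b=5^-4·(≡1) mod 5; (2|5)=-1, (1|5)=+1; (−1)^{-6·-4·2}·(-1)^-4·(+1)^-6 = +1.
v=11: a=11^4·(≡10), b=11^2·(≡4) mod 11; (10|11)=-1, (4|11)=+1; (−1)^{4·2·5}·(-1)^2·(+1)^4 = +1.
v=17: a=17^3·(≡16), b=17^0·(≡15) mod 17; (16|17)=+1, (15|17)=+1; (−1)^{3·0·8}·(+1)^0·(+1)^3 = +1.
v=47: a=47^2·(≡18), b=47^1·(≡40) mod 47; (18|47)=+1, (40|47)=-1; (−1)^{2·1·23}·(+1)^1·(-1)^2 = +1.
v=13: a=13^5·(≡3), b=13^3·(≡11) mod 13; (3|13)=+1, (11|13)=-1; (−1)^{5·3·6}·(+1)^3·(-1)^5 = -1.
v=7: a=7^-2·(≡5), b=7^2·(≡6) mod 7; (5|7)=-1, (6|7)=-1; (−1)^{-2·2·3}·(-1)^2·(-1)^-2 = +1.
v=∞: -11713 < 0 and -150306 < 0  ⇒  (a,b)_∞ = -1.
v=41: a=41^2·(≡11), b=41^1·(≡22) mod 41; (11|41)=-1, (22|41)=-1; (−1)^{2·1·20}·(-1)^1·(-1)^2 = -1.
v=53: a=53^3·(≡36), b=53^2·(≡35) mod 53; (36|53)=+1, (35|53)=-1; (−1)^{3·2·26}·(+1)^2·(-1)^3 = -1.
Ram(-11713, -150306) = {2, 3, 13, 41, 53, ∞}; no ℚ_2-point on the conic.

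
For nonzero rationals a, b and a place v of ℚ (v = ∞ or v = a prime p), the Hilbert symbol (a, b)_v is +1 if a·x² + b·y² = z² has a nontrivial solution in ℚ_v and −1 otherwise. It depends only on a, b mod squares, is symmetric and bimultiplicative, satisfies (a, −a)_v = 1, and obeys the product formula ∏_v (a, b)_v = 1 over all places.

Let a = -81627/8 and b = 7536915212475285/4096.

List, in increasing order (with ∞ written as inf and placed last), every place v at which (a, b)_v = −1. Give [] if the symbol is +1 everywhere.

(a, b) ≡ (-966, 285) mod (ℚ^×)²; places V = {2, 3, 5, 7, 13, 19, 23, ∞}.
(a,b)_∞: sgn(-966)=−, sgn(285)=+, so +1.
(a,b)_7: α=1, u≡1; β=4, v≡6 (mod 7); (1|7)=+1, (6|7)=-1; sign (−1)^0·+1^4·-1^1 = -1.
(a,b)_5: α=0, u≡1; β=1, v≡2 (mod 5); (1|5)=+1, (2|5)=-1; sign (−1)^0·+1^1·-1^0 = +1.
(a,b)_23: α=1, u≡2; β=2, v≡3 (mod 23); (2|23)=+1, (3|23)=+1; sign (−1)^0·+1^2·+1^1 = +1.
(a,b)_19: α=0, u≡2; β=1, v≡10 (mod 19); (2|19)=-1, (10|19)=-1; sign (−1)^0·-1^1·-1^0 = -1.
(a,b)_3: α=1, u≡2; β=7, v≡2 (mod 3); (2|3)=-1, (2|3)=-1; sign (−1)^1·-1^7·-1^1 = -1.
(a,b)_13: α=2, u≡3; β=4, v≡10 (mod 13); (3|13)=+1, (10|13)=+1; sign (−1)^0·+1^4·+1^2 = +1.
(a,b)_2: α=-3, β=-12; u≡5, v≡5 (mod 8); ε(u)ε(v)=0·0, αω(v)=-3·1, βω(u)=-12·1; sum ≡ 1  ⇒  -1.
|Ram(-966, 285)| = 4, even; anisotropic at {2, 3, 7, 19}.

[2, 3, 7, 19]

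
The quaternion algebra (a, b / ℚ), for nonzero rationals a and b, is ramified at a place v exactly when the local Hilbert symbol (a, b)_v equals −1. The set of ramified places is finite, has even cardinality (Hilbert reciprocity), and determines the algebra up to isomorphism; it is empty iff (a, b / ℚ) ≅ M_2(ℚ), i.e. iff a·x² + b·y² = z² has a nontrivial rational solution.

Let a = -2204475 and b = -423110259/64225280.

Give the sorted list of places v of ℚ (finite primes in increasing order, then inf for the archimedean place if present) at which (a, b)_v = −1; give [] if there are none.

(a, b) ≡ (-88179, -95) mod (ℚ^×)²; places V = {2, 3, 5, 7, 11, 13, 17, 19, ∞}.
(a,b)_11: α=0, u≡2; β=4, v≡1 (mod 11); (2|11)=-1, (1|11)=+1; sign (−1)^0·-1^4·+1^0 = +1.
(a,b)_5: α=2, u≡1; β=-1, v≡1 (mod 5); (1|5)=+1, (1|5)=+1; sign (−1)^0·+1^-1·+1^2 = +1.
(a,b)_13: α=1, u≡10; β=2, v≡10 (mod 13); (10|13)=+1, (10|13)=+1; sign (−1)^0·+1^2·+1^1 = +1.
(a,b)_7: α=1, u≡5; β=-2, v≡6 (mod 7); (5|7)=-1, (6|7)=-1; sign (−1)^0·-1^-2·-1^1 = -1.
(a,b)_2: α=0, β=-18; u≡5, v≡1 (mod 8); ε(u)ε(v)=0·0, αω(v)=0·0, βω(u)=-18·1; sum ≡ 0  ⇒  +1.
(a,b)_19: α=1, u≡8; β=1, v≡15 (mod 19); (8|19)=-1, (15|19)=-1; sign (−1)^1·-1^1·-1^1 = -1.
(a,b)_∞: sgn(-88179)=−, sgn(-95)=−, so -1.
(a,b)_17: α=1, u≡1; β=0, v≡5 (mod 17); (1|17)=+1, (5|17)=-1; sign (−1)^0·+1^0·-1^1 = -1.
(a,b)_3: α=1, u≡1; β=2, v≡1 (mod 3); (1|3)=+1, (1|3)=+1; sign (−1)^0·+1^2·+1^1 = +1.
Ram(-88179, -95) = {7, 17, 19, ∞}; no ℚ_7-point on the conic.

[7, 17, 19, inf]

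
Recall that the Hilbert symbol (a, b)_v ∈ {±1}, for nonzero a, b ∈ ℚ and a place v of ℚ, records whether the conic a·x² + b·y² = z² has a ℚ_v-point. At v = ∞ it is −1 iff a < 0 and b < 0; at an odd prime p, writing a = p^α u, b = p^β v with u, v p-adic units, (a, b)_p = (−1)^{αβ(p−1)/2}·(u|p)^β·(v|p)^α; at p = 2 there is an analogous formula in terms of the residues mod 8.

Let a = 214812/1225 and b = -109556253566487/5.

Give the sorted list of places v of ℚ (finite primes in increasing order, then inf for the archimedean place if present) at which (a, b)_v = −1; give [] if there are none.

[5, 7]

Mod squares: a ≡ 663, b ≡ -35. Check v ∈ {∞, 2, 3, 5, 7, 13, 17}.
v=13: a=13^1·(≡9), b=13^4·(≡1) mod 13; (9|13)=+1, (1|13)=+1; (−1)^{1·4·6}·(+1)^4·(+1)^1 = +1.
v=∞: 663 > 0 and -35 < 0  ⇒  (a,b)_∞ = +1.
v=17: a=17^1·(≡5), b=17^4·(≡15) mod 17; (5|17)=-1, (15|17)=+1; (−1)^{1·4·8}·(-1)^4·(+1)^1 = +1.
v=5: a=5^-2·(≡3), b=5^-1·(≡3) mod 5; (3|5)=-1, (3|5)=-1; (−1)^{-2·-1·2}·(-1)^-1·(-1)^-2 = -1.
v=3: a=3^5·(≡2), b=3^8·(≡1) mod 3; (2|3)=-1, (1|3)=+1; (−1)^{5·8·1}·(-1)^8·(+1)^5 = +1.
v=2: v_2(a)=2, v_2(b)=0; units ≡ 7, 5 (mod 8); ε·ε+αω+βω = 1·0+2·1+0·0 ≡ 0  ⇒  (a,b)_2 = +1.
v=7: a=7^-2·(≡6), b=7^1·(≡4) mod 7; (6|7)=-1, (4|7)=+1; (−1)^{-2·1·3}·(-1)^1·(+1)^-2 = -1.
|Ram(663, -35)| = 2, even; anisotropic at {5, 7}.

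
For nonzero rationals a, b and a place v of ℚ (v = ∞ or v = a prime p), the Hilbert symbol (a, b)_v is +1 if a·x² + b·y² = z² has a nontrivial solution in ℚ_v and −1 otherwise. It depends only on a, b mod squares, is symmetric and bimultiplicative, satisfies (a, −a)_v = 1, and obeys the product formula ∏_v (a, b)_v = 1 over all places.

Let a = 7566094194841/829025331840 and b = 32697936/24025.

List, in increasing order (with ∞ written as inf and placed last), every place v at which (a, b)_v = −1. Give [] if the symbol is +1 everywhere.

(a, b) ≡ (4810, 629) mod (ℚ^×)²; places V = {2, 3, 5, 7, 13, 17, 19, 23, 31, 37, 41, 43, ∞}.
(a,b)_41: α=2, u≡22; β=0, v≡15 (mod 41); (22|41)=-1, (15|41)=-1; sign (−1)^0·-1^0·-1^2 = +1.
(a,b)_3: α=-6, u≡1; β=2, v≡2 (mod 3); (1|3)=+1, (2|3)=-1; sign (−1)^0·+1^2·-1^-6 = +1.
(a,b)_37: α=1, u≡24; β=1, v≡14 (mod 37); (24|37)=-1, (14|37)=-1; sign (−1)^0·-1^1·-1^1 = +1.
(a,b)_17: α=0, u≡16; β=1, v≡7 (mod 17); (16|17)=+1, (7|17)=-1; sign (−1)^0·+1^1·-1^0 = +1.
(a,b)_43: α=-2, u≡18; β=0, v≡39 (mod 43); (18|43)=-1, (39|43)=-1; sign (−1)^0·-1^0·-1^-2 = +1.
(a,b)_23: α=2, u≡3; β=0, v≡6 (mod 23); (3|23)=+1, (6|23)=+1; sign (−1)^0·+1^0·+1^2 = +1.
(a,b)_5: α=-1, u≡2; β=-2, v≡1 (mod 5); (2|5)=-1, (1|5)=+1; sign (−1)^0·-1^-2·+1^-1 = +1.
(a,b)_13: α=1, u≡7; β=0, v≡11 (mod 13); (7|13)=-1, (11|13)=-1; sign (−1)^0·-1^0·-1^1 = -1.
(a,b)_7: α=2, u≡4; β=0, v≡5 (mod 7); (4|7)=+1, (5|7)=-1; sign (−1)^0·+1^0·-1^2 = +1.
(a,b)_19: α=2, u≡2; β=2, v≡13 (mod 19); (2|19)=-1, (13|19)=-1; sign (−1)^0·-1^2·-1^2 = +1.
(a,b)_2: α=-7, β=4; u≡5, v≡5 (mod 8); ε(u)ε(v)=0·0, αω(v)=-7·1, βω(u)=4·1; sum ≡ 1  ⇒  -1.
(a,b)_31: α=-2, u≡25; β=-2, v≡20 (mod 31); (25|31)=+1, (20|31)=+1; sign (−1)^0·+1^-2·+1^-2 = +1.
(a,b)_∞: sgn(4810)=+, sgn(629)=+, so +1.
Ram(4810, 629) = {2, 13}; no ℚ_2-point on the conic.

[2, 13]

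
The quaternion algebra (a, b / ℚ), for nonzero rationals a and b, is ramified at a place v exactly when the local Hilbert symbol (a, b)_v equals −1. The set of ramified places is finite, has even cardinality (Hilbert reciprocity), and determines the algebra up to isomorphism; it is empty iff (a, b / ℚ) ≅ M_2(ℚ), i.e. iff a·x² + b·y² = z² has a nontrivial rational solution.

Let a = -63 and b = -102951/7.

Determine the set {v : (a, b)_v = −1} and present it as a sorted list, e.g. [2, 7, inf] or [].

[7, 31, 41, inf]

Mod squares: a ≡ -7, b ≡ -8897. Check v ∈ {∞, 2, 3, 7, 31, 41}.
v=31: a=31^0·(≡30), b=31^1·(≡26) mod 31; (30|31)=-1, (26|31)=-1; (−1)^{0·1·15}·(-1)^1·(-1)^0 = -1.
v=2: v_2(a)=0, v_2(b)=0; units ≡ 1, 7 (mod 8); ε·ε+αω+βω = 0·1+0·0+0·0 ≡ 0  ⇒  (a,b)_2 = +1.
v=41: a=41^0·(≡19), b=41^1·(≡22) mod 41; (19|41)=-1, (22|41)=-1; (−1)^{0·1·20}·(-1)^1·(-1)^0 = -1.
v=7: a=7^1·(≡5), b=7^-1·(≡5) mod 7; (5|7)=-1, (5|7)=-1; (−1)^{1·-1·3}·(-1)^-1·(-1)^1 = -1.
v=∞: -7 < 0 and -8897 < 0  ⇒  (a,b)_∞ = -1.
v=3: a=3^2·(≡2), b=3^4·(≡1) mod 3; (2|3)=-1, (1|3)=+1; (−1)^{2·4·1}·(-1)^4·(+1)^2 = +1.
Ram(-7, -8897) = {7, 31, 41, ∞}; no ℚ_7-point on the conic.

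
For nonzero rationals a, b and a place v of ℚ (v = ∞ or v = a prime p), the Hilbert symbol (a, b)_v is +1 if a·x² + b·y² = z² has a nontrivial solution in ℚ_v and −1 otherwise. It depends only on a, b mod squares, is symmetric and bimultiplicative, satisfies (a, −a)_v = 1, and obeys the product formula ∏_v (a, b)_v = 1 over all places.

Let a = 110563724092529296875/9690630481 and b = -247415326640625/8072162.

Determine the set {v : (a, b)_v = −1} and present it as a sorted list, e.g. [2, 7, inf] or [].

[3, 5]

Mod squares: a ≡ 3, b ≡ -4290. Check v ∈ {∞, 2, 3, 5, 7, 11, 13, 19, 41}.
v=41: a=41^-2·(≡6), b=41^-2·(≡29) mod 41; (6|41)=-1, (29|41)=-1; (−1)^{-2·-2·20}·(-1)^-2·(-1)^-2 = +1.
v=19: a=19^2·(≡2), b=19^2·(≡9) mod 19; (2|19)=-1, (9|19)=+1; (−1)^{2·2·9}·(-1)^2·(+1)^2 = +1.
v=∞: 3 > 0 and -4290 < 0  ⇒  (a,b)_∞ = +1.
v=13: a=13^4·(≡1), b=13^3·(≡5) mod 13; (1|13)=+1, (5|13)=-1; (−1)^{4·3·6}·(+1)^3·(-1)^4 = +1.
v=3: a=3^1·(≡1), b=3^1·(≡1) mod 3; (1|3)=+1, (1|3)=+1; (−1)^{1·1·1}·(+1)^1·(+1)^1 = -1.
v=5: a=5^12·(≡3), b=5^7·(≡2) mod 5; (3|5)=-1, (2|5)=-1; (−1)^{12·7·2}·(-1)^7·(-1)^12 = -1.
v=7: a=7^-8·(≡6), b=7^-4·(≡2) mod 7; (6|7)=-1, (2|7)=+1; (−1)^{-8·-4·3}·(-1)^-4·(+1)^-8 = +1.
v=11: a=11^4·(≡5), b=11^3·(≡10) mod 11; (5|11)=+1, (10|11)=-1; (−1)^{4·3·5}·(+1)^3·(-1)^4 = +1.
v=2: v_2(a)=0, v_2(b)=-1; units ≡ 3, 7 (mod 8); ε·ε+αω+βω = 1·1+0·0+-1·1 ≡ 0  ⇒  (a,b)_2 = +1.
Ram(3, -4290) = {3, 5}; no ℚ_3-point on the conic.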